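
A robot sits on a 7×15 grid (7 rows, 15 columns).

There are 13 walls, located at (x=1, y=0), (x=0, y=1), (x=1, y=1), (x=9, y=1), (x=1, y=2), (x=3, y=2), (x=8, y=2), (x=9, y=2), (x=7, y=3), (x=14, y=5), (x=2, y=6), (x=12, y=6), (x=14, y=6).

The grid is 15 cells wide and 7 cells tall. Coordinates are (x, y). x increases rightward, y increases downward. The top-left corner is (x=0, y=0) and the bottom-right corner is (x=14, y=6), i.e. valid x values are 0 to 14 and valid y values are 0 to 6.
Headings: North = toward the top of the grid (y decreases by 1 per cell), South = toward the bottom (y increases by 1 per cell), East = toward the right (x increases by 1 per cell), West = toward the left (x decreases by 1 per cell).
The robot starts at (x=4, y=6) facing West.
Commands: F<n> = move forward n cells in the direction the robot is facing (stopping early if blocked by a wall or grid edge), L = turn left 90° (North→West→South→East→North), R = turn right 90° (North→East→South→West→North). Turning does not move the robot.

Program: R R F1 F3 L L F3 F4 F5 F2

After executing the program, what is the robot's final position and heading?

Start: (x=4, y=6), facing West
  R: turn right, now facing North
  R: turn right, now facing East
  F1: move forward 1, now at (x=5, y=6)
  F3: move forward 3, now at (x=8, y=6)
  L: turn left, now facing North
  L: turn left, now facing West
  F3: move forward 3, now at (x=5, y=6)
  F4: move forward 2/4 (blocked), now at (x=3, y=6)
  F5: move forward 0/5 (blocked), now at (x=3, y=6)
  F2: move forward 0/2 (blocked), now at (x=3, y=6)
Final: (x=3, y=6), facing West

Answer: Final position: (x=3, y=6), facing West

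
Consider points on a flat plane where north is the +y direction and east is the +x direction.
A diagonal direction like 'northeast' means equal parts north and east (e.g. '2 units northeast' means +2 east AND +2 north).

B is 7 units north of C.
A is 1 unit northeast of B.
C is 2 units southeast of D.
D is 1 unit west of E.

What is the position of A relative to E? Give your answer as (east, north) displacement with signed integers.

Place E at the origin (east=0, north=0).
  D is 1 unit west of E: delta (east=-1, north=+0); D at (east=-1, north=0).
  C is 2 units southeast of D: delta (east=+2, north=-2); C at (east=1, north=-2).
  B is 7 units north of C: delta (east=+0, north=+7); B at (east=1, north=5).
  A is 1 unit northeast of B: delta (east=+1, north=+1); A at (east=2, north=6).
Therefore A relative to E: (east=2, north=6).

Answer: A is at (east=2, north=6) relative to E.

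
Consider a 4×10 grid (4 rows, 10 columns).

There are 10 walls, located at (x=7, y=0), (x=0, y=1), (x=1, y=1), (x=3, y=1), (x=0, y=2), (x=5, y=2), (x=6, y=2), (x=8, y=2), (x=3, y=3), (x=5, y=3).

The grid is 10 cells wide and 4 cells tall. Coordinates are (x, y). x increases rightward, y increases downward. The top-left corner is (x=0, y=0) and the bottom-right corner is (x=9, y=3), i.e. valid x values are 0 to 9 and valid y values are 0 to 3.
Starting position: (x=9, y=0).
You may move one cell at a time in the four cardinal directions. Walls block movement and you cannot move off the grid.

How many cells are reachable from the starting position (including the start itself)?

Answer: Reachable cells: 30

Derivation:
BFS flood-fill from (x=9, y=0):
  Distance 0: (x=9, y=0)
  Distance 1: (x=8, y=0), (x=9, y=1)
  Distance 2: (x=8, y=1), (x=9, y=2)
  Distance 3: (x=7, y=1), (x=9, y=3)
  Distance 4: (x=6, y=1), (x=7, y=2), (x=8, y=3)
  Distance 5: (x=6, y=0), (x=5, y=1), (x=7, y=3)
  Distance 6: (x=5, y=0), (x=4, y=1), (x=6, y=3)
  Distance 7: (x=4, y=0), (x=4, y=2)
  Distance 8: (x=3, y=0), (x=3, y=2), (x=4, y=3)
  Distance 9: (x=2, y=0), (x=2, y=2)
  Distance 10: (x=1, y=0), (x=2, y=1), (x=1, y=2), (x=2, y=3)
  Distance 11: (x=0, y=0), (x=1, y=3)
  Distance 12: (x=0, y=3)
Total reachable: 30 (grid has 30 open cells total)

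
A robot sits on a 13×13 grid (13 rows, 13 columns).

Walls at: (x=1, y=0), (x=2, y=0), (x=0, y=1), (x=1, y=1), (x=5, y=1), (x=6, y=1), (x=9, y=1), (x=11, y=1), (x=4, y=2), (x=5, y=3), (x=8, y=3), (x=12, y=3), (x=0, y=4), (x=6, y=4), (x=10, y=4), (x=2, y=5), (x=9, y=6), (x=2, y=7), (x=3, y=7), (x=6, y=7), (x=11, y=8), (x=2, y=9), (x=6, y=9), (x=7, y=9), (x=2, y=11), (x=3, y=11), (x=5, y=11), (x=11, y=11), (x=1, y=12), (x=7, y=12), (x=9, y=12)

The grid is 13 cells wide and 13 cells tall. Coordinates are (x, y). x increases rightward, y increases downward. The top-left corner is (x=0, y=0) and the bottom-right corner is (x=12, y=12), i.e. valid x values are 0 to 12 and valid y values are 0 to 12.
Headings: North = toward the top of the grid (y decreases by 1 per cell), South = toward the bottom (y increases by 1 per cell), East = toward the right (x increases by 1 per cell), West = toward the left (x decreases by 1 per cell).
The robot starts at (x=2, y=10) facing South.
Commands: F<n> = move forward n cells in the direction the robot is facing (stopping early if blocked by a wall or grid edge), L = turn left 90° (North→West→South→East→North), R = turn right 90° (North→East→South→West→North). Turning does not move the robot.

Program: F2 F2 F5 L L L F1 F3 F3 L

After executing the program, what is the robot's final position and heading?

Answer: Final position: (x=0, y=10), facing South

Derivation:
Start: (x=2, y=10), facing South
  F2: move forward 0/2 (blocked), now at (x=2, y=10)
  F2: move forward 0/2 (blocked), now at (x=2, y=10)
  F5: move forward 0/5 (blocked), now at (x=2, y=10)
  L: turn left, now facing East
  L: turn left, now facing North
  L: turn left, now facing West
  F1: move forward 1, now at (x=1, y=10)
  F3: move forward 1/3 (blocked), now at (x=0, y=10)
  F3: move forward 0/3 (blocked), now at (x=0, y=10)
  L: turn left, now facing South
Final: (x=0, y=10), facing South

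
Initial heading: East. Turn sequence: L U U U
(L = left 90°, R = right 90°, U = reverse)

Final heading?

Start: East
  L (left (90° counter-clockwise)) -> North
  U (U-turn (180°)) -> South
  U (U-turn (180°)) -> North
  U (U-turn (180°)) -> South
Final: South

Answer: Final heading: South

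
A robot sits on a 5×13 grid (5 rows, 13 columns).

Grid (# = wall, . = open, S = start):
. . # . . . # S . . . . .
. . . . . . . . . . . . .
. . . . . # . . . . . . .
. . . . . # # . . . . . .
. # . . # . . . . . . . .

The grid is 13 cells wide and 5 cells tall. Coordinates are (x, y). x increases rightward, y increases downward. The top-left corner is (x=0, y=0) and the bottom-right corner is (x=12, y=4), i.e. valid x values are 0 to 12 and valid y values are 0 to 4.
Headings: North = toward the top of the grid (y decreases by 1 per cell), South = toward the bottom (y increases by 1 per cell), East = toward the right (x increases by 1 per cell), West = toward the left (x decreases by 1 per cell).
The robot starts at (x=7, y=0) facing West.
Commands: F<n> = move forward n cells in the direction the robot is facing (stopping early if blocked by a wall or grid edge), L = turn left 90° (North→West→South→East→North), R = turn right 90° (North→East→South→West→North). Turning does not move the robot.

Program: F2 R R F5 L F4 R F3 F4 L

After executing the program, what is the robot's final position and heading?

Start: (x=7, y=0), facing West
  F2: move forward 0/2 (blocked), now at (x=7, y=0)
  R: turn right, now facing North
  R: turn right, now facing East
  F5: move forward 5, now at (x=12, y=0)
  L: turn left, now facing North
  F4: move forward 0/4 (blocked), now at (x=12, y=0)
  R: turn right, now facing East
  F3: move forward 0/3 (blocked), now at (x=12, y=0)
  F4: move forward 0/4 (blocked), now at (x=12, y=0)
  L: turn left, now facing North
Final: (x=12, y=0), facing North

Answer: Final position: (x=12, y=0), facing North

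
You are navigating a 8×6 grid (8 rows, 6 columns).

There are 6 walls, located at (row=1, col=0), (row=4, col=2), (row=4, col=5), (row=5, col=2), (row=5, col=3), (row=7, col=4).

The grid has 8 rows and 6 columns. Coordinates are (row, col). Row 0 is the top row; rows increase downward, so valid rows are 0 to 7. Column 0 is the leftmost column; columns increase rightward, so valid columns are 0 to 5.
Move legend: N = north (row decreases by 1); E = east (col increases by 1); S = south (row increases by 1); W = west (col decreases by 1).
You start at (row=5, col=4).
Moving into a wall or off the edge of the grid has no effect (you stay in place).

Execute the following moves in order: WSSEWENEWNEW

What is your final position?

Answer: Final position: (row=4, col=3)

Derivation:
Start: (row=5, col=4)
  W (west): blocked, stay at (row=5, col=4)
  S (south): (row=5, col=4) -> (row=6, col=4)
  S (south): blocked, stay at (row=6, col=4)
  E (east): (row=6, col=4) -> (row=6, col=5)
  W (west): (row=6, col=5) -> (row=6, col=4)
  E (east): (row=6, col=4) -> (row=6, col=5)
  N (north): (row=6, col=5) -> (row=5, col=5)
  E (east): blocked, stay at (row=5, col=5)
  W (west): (row=5, col=5) -> (row=5, col=4)
  N (north): (row=5, col=4) -> (row=4, col=4)
  E (east): blocked, stay at (row=4, col=4)
  W (west): (row=4, col=4) -> (row=4, col=3)
Final: (row=4, col=3)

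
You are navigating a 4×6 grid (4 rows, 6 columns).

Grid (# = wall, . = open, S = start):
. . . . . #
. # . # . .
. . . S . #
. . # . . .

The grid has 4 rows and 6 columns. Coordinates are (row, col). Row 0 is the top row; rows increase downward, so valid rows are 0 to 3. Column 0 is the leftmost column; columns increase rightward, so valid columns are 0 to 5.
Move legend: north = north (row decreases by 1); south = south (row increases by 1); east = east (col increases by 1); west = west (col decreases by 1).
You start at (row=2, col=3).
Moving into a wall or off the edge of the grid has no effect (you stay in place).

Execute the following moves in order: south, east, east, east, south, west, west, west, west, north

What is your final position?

Answer: Final position: (row=2, col=3)

Derivation:
Start: (row=2, col=3)
  south (south): (row=2, col=3) -> (row=3, col=3)
  east (east): (row=3, col=3) -> (row=3, col=4)
  east (east): (row=3, col=4) -> (row=3, col=5)
  east (east): blocked, stay at (row=3, col=5)
  south (south): blocked, stay at (row=3, col=5)
  west (west): (row=3, col=5) -> (row=3, col=4)
  west (west): (row=3, col=4) -> (row=3, col=3)
  west (west): blocked, stay at (row=3, col=3)
  west (west): blocked, stay at (row=3, col=3)
  north (north): (row=3, col=3) -> (row=2, col=3)
Final: (row=2, col=3)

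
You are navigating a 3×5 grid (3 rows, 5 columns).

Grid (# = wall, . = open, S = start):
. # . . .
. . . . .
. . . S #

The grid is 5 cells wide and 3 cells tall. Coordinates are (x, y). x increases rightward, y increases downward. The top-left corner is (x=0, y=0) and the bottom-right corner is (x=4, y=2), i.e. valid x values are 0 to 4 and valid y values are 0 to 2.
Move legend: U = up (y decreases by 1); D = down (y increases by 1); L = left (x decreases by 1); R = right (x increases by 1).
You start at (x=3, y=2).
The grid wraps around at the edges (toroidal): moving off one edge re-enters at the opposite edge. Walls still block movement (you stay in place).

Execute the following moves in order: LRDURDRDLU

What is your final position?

Start: (x=3, y=2)
  L (left): (x=3, y=2) -> (x=2, y=2)
  R (right): (x=2, y=2) -> (x=3, y=2)
  D (down): (x=3, y=2) -> (x=3, y=0)
  U (up): (x=3, y=0) -> (x=3, y=2)
  R (right): blocked, stay at (x=3, y=2)
  D (down): (x=3, y=2) -> (x=3, y=0)
  R (right): (x=3, y=0) -> (x=4, y=0)
  D (down): (x=4, y=0) -> (x=4, y=1)
  L (left): (x=4, y=1) -> (x=3, y=1)
  U (up): (x=3, y=1) -> (x=3, y=0)
Final: (x=3, y=0)

Answer: Final position: (x=3, y=0)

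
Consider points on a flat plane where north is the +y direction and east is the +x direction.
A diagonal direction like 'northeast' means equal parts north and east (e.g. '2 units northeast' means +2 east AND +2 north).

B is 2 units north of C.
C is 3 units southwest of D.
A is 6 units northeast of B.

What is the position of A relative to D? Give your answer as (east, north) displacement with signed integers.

Answer: A is at (east=3, north=5) relative to D.

Derivation:
Place D at the origin (east=0, north=0).
  C is 3 units southwest of D: delta (east=-3, north=-3); C at (east=-3, north=-3).
  B is 2 units north of C: delta (east=+0, north=+2); B at (east=-3, north=-1).
  A is 6 units northeast of B: delta (east=+6, north=+6); A at (east=3, north=5).
Therefore A relative to D: (east=3, north=5).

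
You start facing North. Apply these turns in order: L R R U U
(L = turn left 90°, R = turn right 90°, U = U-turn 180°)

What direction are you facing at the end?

Answer: Final heading: East

Derivation:
Start: North
  L (left (90° counter-clockwise)) -> West
  R (right (90° clockwise)) -> North
  R (right (90° clockwise)) -> East
  U (U-turn (180°)) -> West
  U (U-turn (180°)) -> East
Final: East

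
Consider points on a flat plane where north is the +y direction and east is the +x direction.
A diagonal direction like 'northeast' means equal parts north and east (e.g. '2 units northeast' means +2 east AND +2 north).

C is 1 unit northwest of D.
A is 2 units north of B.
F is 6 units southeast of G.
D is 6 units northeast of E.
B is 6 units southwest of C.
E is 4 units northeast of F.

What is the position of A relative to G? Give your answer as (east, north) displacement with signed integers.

Place G at the origin (east=0, north=0).
  F is 6 units southeast of G: delta (east=+6, north=-6); F at (east=6, north=-6).
  E is 4 units northeast of F: delta (east=+4, north=+4); E at (east=10, north=-2).
  D is 6 units northeast of E: delta (east=+6, north=+6); D at (east=16, north=4).
  C is 1 unit northwest of D: delta (east=-1, north=+1); C at (east=15, north=5).
  B is 6 units southwest of C: delta (east=-6, north=-6); B at (east=9, north=-1).
  A is 2 units north of B: delta (east=+0, north=+2); A at (east=9, north=1).
Therefore A relative to G: (east=9, north=1).

Answer: A is at (east=9, north=1) relative to G.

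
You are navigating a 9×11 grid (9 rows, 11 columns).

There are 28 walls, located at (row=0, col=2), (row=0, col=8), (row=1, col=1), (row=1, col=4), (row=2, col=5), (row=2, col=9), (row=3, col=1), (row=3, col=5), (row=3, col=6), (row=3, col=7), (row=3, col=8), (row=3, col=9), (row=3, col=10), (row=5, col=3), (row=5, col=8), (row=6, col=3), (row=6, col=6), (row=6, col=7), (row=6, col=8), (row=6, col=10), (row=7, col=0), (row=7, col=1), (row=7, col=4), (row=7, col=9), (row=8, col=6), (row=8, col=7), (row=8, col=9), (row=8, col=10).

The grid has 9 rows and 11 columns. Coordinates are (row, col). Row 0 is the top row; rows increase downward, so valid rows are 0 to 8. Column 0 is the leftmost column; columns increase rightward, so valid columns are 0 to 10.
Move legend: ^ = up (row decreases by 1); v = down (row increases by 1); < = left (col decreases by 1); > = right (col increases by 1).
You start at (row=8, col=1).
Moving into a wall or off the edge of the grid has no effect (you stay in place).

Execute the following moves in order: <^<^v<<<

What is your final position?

Start: (row=8, col=1)
  < (left): (row=8, col=1) -> (row=8, col=0)
  ^ (up): blocked, stay at (row=8, col=0)
  < (left): blocked, stay at (row=8, col=0)
  ^ (up): blocked, stay at (row=8, col=0)
  v (down): blocked, stay at (row=8, col=0)
  [×3]< (left): blocked, stay at (row=8, col=0)
Final: (row=8, col=0)

Answer: Final position: (row=8, col=0)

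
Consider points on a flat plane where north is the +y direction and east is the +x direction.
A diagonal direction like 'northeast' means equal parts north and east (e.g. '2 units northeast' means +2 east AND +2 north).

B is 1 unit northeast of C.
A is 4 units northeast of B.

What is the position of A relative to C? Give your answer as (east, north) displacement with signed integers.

Place C at the origin (east=0, north=0).
  B is 1 unit northeast of C: delta (east=+1, north=+1); B at (east=1, north=1).
  A is 4 units northeast of B: delta (east=+4, north=+4); A at (east=5, north=5).
Therefore A relative to C: (east=5, north=5).

Answer: A is at (east=5, north=5) relative to C.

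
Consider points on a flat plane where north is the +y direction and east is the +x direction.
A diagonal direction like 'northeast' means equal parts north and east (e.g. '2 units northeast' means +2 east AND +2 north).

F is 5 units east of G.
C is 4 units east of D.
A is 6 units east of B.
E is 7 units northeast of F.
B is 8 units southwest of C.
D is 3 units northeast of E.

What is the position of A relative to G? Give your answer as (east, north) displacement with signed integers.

Answer: A is at (east=17, north=2) relative to G.

Derivation:
Place G at the origin (east=0, north=0).
  F is 5 units east of G: delta (east=+5, north=+0); F at (east=5, north=0).
  E is 7 units northeast of F: delta (east=+7, north=+7); E at (east=12, north=7).
  D is 3 units northeast of E: delta (east=+3, north=+3); D at (east=15, north=10).
  C is 4 units east of D: delta (east=+4, north=+0); C at (east=19, north=10).
  B is 8 units southwest of C: delta (east=-8, north=-8); B at (east=11, north=2).
  A is 6 units east of B: delta (east=+6, north=+0); A at (east=17, north=2).
Therefore A relative to G: (east=17, north=2).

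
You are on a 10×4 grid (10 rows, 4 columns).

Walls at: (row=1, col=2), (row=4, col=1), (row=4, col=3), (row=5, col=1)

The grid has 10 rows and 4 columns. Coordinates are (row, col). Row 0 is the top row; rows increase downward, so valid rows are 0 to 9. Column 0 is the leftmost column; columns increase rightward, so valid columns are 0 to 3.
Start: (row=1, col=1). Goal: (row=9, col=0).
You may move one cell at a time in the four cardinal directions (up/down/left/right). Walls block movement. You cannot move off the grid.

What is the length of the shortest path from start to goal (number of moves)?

BFS from (row=1, col=1) until reaching (row=9, col=0):
  Distance 0: (row=1, col=1)
  Distance 1: (row=0, col=1), (row=1, col=0), (row=2, col=1)
  Distance 2: (row=0, col=0), (row=0, col=2), (row=2, col=0), (row=2, col=2), (row=3, col=1)
  Distance 3: (row=0, col=3), (row=2, col=3), (row=3, col=0), (row=3, col=2)
  Distance 4: (row=1, col=3), (row=3, col=3), (row=4, col=0), (row=4, col=2)
  Distance 5: (row=5, col=0), (row=5, col=2)
  Distance 6: (row=5, col=3), (row=6, col=0), (row=6, col=2)
  Distance 7: (row=6, col=1), (row=6, col=3), (row=7, col=0), (row=7, col=2)
  Distance 8: (row=7, col=1), (row=7, col=3), (row=8, col=0), (row=8, col=2)
  Distance 9: (row=8, col=1), (row=8, col=3), (row=9, col=0), (row=9, col=2)  <- goal reached here
One shortest path (9 moves): (row=1, col=1) -> (row=1, col=0) -> (row=2, col=0) -> (row=3, col=0) -> (row=4, col=0) -> (row=5, col=0) -> (row=6, col=0) -> (row=7, col=0) -> (row=8, col=0) -> (row=9, col=0)

Answer: Shortest path length: 9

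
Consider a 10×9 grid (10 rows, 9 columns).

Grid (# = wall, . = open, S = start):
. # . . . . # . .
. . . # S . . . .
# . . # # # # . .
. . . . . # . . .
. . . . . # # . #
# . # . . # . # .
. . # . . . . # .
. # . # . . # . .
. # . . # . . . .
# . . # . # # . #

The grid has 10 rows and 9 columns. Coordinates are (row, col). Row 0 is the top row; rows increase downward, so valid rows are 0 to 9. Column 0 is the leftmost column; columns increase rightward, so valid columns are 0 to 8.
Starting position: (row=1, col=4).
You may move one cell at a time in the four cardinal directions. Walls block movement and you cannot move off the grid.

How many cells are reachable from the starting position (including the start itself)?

BFS flood-fill from (row=1, col=4):
  Distance 0: (row=1, col=4)
  Distance 1: (row=0, col=4), (row=1, col=5)
  Distance 2: (row=0, col=3), (row=0, col=5), (row=1, col=6)
  Distance 3: (row=0, col=2), (row=1, col=7)
  Distance 4: (row=0, col=7), (row=1, col=2), (row=1, col=8), (row=2, col=7)
  Distance 5: (row=0, col=8), (row=1, col=1), (row=2, col=2), (row=2, col=8), (row=3, col=7)
  Distance 6: (row=1, col=0), (row=2, col=1), (row=3, col=2), (row=3, col=6), (row=3, col=8), (row=4, col=7)
  Distance 7: (row=0, col=0), (row=3, col=1), (row=3, col=3), (row=4, col=2)
  Distance 8: (row=3, col=0), (row=3, col=4), (row=4, col=1), (row=4, col=3)
  Distance 9: (row=4, col=0), (row=4, col=4), (row=5, col=1), (row=5, col=3)
  Distance 10: (row=5, col=4), (row=6, col=1), (row=6, col=3)
  Distance 11: (row=6, col=0), (row=6, col=4)
  Distance 12: (row=6, col=5), (row=7, col=0), (row=7, col=4)
  Distance 13: (row=6, col=6), (row=7, col=5), (row=8, col=0)
  Distance 14: (row=5, col=6), (row=8, col=5)
  Distance 15: (row=8, col=6)
  Distance 16: (row=8, col=7)
  Distance 17: (row=7, col=7), (row=8, col=8), (row=9, col=7)
  Distance 18: (row=7, col=8)
  Distance 19: (row=6, col=8)
  Distance 20: (row=5, col=8)
Total reachable: 56 (grid has 62 open cells total)

Answer: Reachable cells: 56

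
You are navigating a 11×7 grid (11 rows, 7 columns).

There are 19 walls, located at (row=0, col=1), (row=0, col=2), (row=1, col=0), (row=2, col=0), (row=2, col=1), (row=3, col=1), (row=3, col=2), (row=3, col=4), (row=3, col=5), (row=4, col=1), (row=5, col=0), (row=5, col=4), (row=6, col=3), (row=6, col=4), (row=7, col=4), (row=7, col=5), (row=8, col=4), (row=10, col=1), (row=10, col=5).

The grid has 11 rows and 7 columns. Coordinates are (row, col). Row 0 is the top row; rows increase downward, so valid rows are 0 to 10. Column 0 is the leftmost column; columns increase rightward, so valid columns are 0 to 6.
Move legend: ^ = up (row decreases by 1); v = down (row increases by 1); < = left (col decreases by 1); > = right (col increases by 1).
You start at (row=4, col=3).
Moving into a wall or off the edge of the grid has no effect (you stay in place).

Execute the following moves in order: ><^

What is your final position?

Start: (row=4, col=3)
  > (right): (row=4, col=3) -> (row=4, col=4)
  < (left): (row=4, col=4) -> (row=4, col=3)
  ^ (up): (row=4, col=3) -> (row=3, col=3)
Final: (row=3, col=3)

Answer: Final position: (row=3, col=3)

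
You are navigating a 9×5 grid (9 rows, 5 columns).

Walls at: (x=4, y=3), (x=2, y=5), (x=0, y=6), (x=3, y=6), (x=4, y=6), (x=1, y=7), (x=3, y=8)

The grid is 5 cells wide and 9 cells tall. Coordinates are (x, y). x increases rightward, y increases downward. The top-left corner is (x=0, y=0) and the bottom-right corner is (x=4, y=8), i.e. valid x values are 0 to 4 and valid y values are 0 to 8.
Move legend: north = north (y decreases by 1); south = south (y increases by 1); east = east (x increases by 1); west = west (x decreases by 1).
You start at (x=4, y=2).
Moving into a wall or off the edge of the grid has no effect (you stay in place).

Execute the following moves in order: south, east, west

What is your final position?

Start: (x=4, y=2)
  south (south): blocked, stay at (x=4, y=2)
  east (east): blocked, stay at (x=4, y=2)
  west (west): (x=4, y=2) -> (x=3, y=2)
Final: (x=3, y=2)

Answer: Final position: (x=3, y=2)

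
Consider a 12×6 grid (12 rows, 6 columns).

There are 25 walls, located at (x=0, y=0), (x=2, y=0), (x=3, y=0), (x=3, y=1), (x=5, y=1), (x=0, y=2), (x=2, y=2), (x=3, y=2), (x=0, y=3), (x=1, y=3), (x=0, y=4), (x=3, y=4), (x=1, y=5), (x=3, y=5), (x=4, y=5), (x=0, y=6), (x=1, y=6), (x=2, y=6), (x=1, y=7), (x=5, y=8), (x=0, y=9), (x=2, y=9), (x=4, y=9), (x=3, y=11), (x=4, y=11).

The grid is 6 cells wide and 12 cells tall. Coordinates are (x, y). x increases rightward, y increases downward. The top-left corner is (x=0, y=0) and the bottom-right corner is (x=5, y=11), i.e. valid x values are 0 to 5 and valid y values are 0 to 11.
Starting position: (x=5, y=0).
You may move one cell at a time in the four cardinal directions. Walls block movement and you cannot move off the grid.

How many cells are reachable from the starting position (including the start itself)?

BFS flood-fill from (x=5, y=0):
  Distance 0: (x=5, y=0)
  Distance 1: (x=4, y=0)
  Distance 2: (x=4, y=1)
  Distance 3: (x=4, y=2)
  Distance 4: (x=5, y=2), (x=4, y=3)
  Distance 5: (x=3, y=3), (x=5, y=3), (x=4, y=4)
  Distance 6: (x=2, y=3), (x=5, y=4)
  Distance 7: (x=2, y=4), (x=5, y=5)
  Distance 8: (x=1, y=4), (x=2, y=5), (x=5, y=6)
  Distance 9: (x=4, y=6), (x=5, y=7)
  Distance 10: (x=3, y=6), (x=4, y=7)
  Distance 11: (x=3, y=7), (x=4, y=8)
  Distance 12: (x=2, y=7), (x=3, y=8)
  Distance 13: (x=2, y=8), (x=3, y=9)
  Distance 14: (x=1, y=8), (x=3, y=10)
  Distance 15: (x=0, y=8), (x=1, y=9), (x=2, y=10), (x=4, y=10)
  Distance 16: (x=0, y=7), (x=1, y=10), (x=5, y=10), (x=2, y=11)
  Distance 17: (x=5, y=9), (x=0, y=10), (x=1, y=11), (x=5, y=11)
  Distance 18: (x=0, y=11)
Total reachable: 41 (grid has 47 open cells total)

Answer: Reachable cells: 41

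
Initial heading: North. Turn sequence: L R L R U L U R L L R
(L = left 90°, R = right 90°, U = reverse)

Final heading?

Start: North
  L (left (90° counter-clockwise)) -> West
  R (right (90° clockwise)) -> North
  L (left (90° counter-clockwise)) -> West
  R (right (90° clockwise)) -> North
  U (U-turn (180°)) -> South
  L (left (90° counter-clockwise)) -> East
  U (U-turn (180°)) -> West
  R (right (90° clockwise)) -> North
  L (left (90° counter-clockwise)) -> West
  L (left (90° counter-clockwise)) -> South
  R (right (90° clockwise)) -> West
Final: West

Answer: Final heading: West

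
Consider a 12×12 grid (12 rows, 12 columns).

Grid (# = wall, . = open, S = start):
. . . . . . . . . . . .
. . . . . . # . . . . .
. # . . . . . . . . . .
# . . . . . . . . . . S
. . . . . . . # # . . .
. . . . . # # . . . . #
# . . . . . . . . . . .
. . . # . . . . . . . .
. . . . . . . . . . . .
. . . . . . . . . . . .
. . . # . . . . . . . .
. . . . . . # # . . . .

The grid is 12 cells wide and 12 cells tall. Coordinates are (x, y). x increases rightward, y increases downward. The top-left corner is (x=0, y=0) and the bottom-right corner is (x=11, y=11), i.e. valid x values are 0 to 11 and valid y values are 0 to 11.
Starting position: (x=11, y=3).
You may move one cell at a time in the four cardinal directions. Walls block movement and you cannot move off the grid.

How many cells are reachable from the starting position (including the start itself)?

BFS flood-fill from (x=11, y=3):
  Distance 0: (x=11, y=3)
  Distance 1: (x=11, y=2), (x=10, y=3), (x=11, y=4)
  Distance 2: (x=11, y=1), (x=10, y=2), (x=9, y=3), (x=10, y=4)
  Distance 3: (x=11, y=0), (x=10, y=1), (x=9, y=2), (x=8, y=3), (x=9, y=4), (x=10, y=5)
  Distance 4: (x=10, y=0), (x=9, y=1), (x=8, y=2), (x=7, y=3), (x=9, y=5), (x=10, y=6)
  Distance 5: (x=9, y=0), (x=8, y=1), (x=7, y=2), (x=6, y=3), (x=8, y=5), (x=9, y=6), (x=11, y=6), (x=10, y=7)
  Distance 6: (x=8, y=0), (x=7, y=1), (x=6, y=2), (x=5, y=3), (x=6, y=4), (x=7, y=5), (x=8, y=6), (x=9, y=7), (x=11, y=7), (x=10, y=8)
  Distance 7: (x=7, y=0), (x=5, y=2), (x=4, y=3), (x=5, y=4), (x=7, y=6), (x=8, y=7), (x=9, y=8), (x=11, y=8), (x=10, y=9)
  Distance 8: (x=6, y=0), (x=5, y=1), (x=4, y=2), (x=3, y=3), (x=4, y=4), (x=6, y=6), (x=7, y=7), (x=8, y=8), (x=9, y=9), (x=11, y=9), (x=10, y=10)
  Distance 9: (x=5, y=0), (x=4, y=1), (x=3, y=2), (x=2, y=3), (x=3, y=4), (x=4, y=5), (x=5, y=6), (x=6, y=7), (x=7, y=8), (x=8, y=9), (x=9, y=10), (x=11, y=10), (x=10, y=11)
  Distance 10: (x=4, y=0), (x=3, y=1), (x=2, y=2), (x=1, y=3), (x=2, y=4), (x=3, y=5), (x=4, y=6), (x=5, y=7), (x=6, y=8), (x=7, y=9), (x=8, y=10), (x=9, y=11), (x=11, y=11)
  Distance 11: (x=3, y=0), (x=2, y=1), (x=1, y=4), (x=2, y=5), (x=3, y=6), (x=4, y=7), (x=5, y=8), (x=6, y=9), (x=7, y=10), (x=8, y=11)
  Distance 12: (x=2, y=0), (x=1, y=1), (x=0, y=4), (x=1, y=5), (x=2, y=6), (x=4, y=8), (x=5, y=9), (x=6, y=10)
  Distance 13: (x=1, y=0), (x=0, y=1), (x=0, y=5), (x=1, y=6), (x=2, y=7), (x=3, y=8), (x=4, y=9), (x=5, y=10)
  Distance 14: (x=0, y=0), (x=0, y=2), (x=1, y=7), (x=2, y=8), (x=3, y=9), (x=4, y=10), (x=5, y=11)
  Distance 15: (x=0, y=7), (x=1, y=8), (x=2, y=9), (x=4, y=11)
  Distance 16: (x=0, y=8), (x=1, y=9), (x=2, y=10), (x=3, y=11)
  Distance 17: (x=0, y=9), (x=1, y=10), (x=2, y=11)
  Distance 18: (x=0, y=10), (x=1, y=11)
  Distance 19: (x=0, y=11)
Total reachable: 131 (grid has 131 open cells total)

Answer: Reachable cells: 131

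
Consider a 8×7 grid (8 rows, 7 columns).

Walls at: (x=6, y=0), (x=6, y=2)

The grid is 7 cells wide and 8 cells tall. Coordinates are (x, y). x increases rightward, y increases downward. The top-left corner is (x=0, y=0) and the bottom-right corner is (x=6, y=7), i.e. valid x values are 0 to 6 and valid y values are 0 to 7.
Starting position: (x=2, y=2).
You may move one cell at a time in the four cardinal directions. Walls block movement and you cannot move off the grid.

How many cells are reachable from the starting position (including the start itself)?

Answer: Reachable cells: 54

Derivation:
BFS flood-fill from (x=2, y=2):
  Distance 0: (x=2, y=2)
  Distance 1: (x=2, y=1), (x=1, y=2), (x=3, y=2), (x=2, y=3)
  Distance 2: (x=2, y=0), (x=1, y=1), (x=3, y=1), (x=0, y=2), (x=4, y=2), (x=1, y=3), (x=3, y=3), (x=2, y=4)
  Distance 3: (x=1, y=0), (x=3, y=0), (x=0, y=1), (x=4, y=1), (x=5, y=2), (x=0, y=3), (x=4, y=3), (x=1, y=4), (x=3, y=4), (x=2, y=5)
  Distance 4: (x=0, y=0), (x=4, y=0), (x=5, y=1), (x=5, y=3), (x=0, y=4), (x=4, y=4), (x=1, y=5), (x=3, y=5), (x=2, y=6)
  Distance 5: (x=5, y=0), (x=6, y=1), (x=6, y=3), (x=5, y=4), (x=0, y=5), (x=4, y=5), (x=1, y=6), (x=3, y=6), (x=2, y=7)
  Distance 6: (x=6, y=4), (x=5, y=5), (x=0, y=6), (x=4, y=6), (x=1, y=7), (x=3, y=7)
  Distance 7: (x=6, y=5), (x=5, y=6), (x=0, y=7), (x=4, y=7)
  Distance 8: (x=6, y=6), (x=5, y=7)
  Distance 9: (x=6, y=7)
Total reachable: 54 (grid has 54 open cells total)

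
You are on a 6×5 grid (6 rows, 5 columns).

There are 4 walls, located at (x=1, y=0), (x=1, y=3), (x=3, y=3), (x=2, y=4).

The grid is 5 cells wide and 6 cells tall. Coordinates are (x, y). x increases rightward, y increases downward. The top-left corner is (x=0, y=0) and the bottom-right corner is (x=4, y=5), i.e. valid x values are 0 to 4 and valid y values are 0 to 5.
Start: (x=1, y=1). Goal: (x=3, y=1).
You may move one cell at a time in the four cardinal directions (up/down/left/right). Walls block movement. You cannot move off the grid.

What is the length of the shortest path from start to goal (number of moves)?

BFS from (x=1, y=1) until reaching (x=3, y=1):
  Distance 0: (x=1, y=1)
  Distance 1: (x=0, y=1), (x=2, y=1), (x=1, y=2)
  Distance 2: (x=0, y=0), (x=2, y=0), (x=3, y=1), (x=0, y=2), (x=2, y=2)  <- goal reached here
One shortest path (2 moves): (x=1, y=1) -> (x=2, y=1) -> (x=3, y=1)

Answer: Shortest path length: 2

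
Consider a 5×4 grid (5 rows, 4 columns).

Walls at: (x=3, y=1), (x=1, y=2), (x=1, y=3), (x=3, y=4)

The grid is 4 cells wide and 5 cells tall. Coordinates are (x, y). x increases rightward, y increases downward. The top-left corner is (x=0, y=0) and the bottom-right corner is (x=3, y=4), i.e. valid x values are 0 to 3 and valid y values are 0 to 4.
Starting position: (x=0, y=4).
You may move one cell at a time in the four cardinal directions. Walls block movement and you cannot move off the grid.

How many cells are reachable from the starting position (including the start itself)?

BFS flood-fill from (x=0, y=4):
  Distance 0: (x=0, y=4)
  Distance 1: (x=0, y=3), (x=1, y=4)
  Distance 2: (x=0, y=2), (x=2, y=4)
  Distance 3: (x=0, y=1), (x=2, y=3)
  Distance 4: (x=0, y=0), (x=1, y=1), (x=2, y=2), (x=3, y=3)
  Distance 5: (x=1, y=0), (x=2, y=1), (x=3, y=2)
  Distance 6: (x=2, y=0)
  Distance 7: (x=3, y=0)
Total reachable: 16 (grid has 16 open cells total)

Answer: Reachable cells: 16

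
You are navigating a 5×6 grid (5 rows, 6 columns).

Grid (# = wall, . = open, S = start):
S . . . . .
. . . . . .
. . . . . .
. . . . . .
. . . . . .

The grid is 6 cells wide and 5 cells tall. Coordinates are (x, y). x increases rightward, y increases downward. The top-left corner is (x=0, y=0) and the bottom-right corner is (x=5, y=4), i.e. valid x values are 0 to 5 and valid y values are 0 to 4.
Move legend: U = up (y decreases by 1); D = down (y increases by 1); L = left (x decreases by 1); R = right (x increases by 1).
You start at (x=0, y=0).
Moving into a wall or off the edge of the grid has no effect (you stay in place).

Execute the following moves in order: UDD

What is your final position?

Start: (x=0, y=0)
  U (up): blocked, stay at (x=0, y=0)
  D (down): (x=0, y=0) -> (x=0, y=1)
  D (down): (x=0, y=1) -> (x=0, y=2)
Final: (x=0, y=2)

Answer: Final position: (x=0, y=2)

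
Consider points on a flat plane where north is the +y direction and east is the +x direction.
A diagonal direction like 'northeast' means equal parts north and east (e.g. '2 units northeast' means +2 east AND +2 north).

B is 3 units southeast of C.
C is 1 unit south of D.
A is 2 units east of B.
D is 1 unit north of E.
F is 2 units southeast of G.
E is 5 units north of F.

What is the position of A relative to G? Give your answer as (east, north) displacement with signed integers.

Answer: A is at (east=7, north=0) relative to G.

Derivation:
Place G at the origin (east=0, north=0).
  F is 2 units southeast of G: delta (east=+2, north=-2); F at (east=2, north=-2).
  E is 5 units north of F: delta (east=+0, north=+5); E at (east=2, north=3).
  D is 1 unit north of E: delta (east=+0, north=+1); D at (east=2, north=4).
  C is 1 unit south of D: delta (east=+0, north=-1); C at (east=2, north=3).
  B is 3 units southeast of C: delta (east=+3, north=-3); B at (east=5, north=0).
  A is 2 units east of B: delta (east=+2, north=+0); A at (east=7, north=0).
Therefore A relative to G: (east=7, north=0).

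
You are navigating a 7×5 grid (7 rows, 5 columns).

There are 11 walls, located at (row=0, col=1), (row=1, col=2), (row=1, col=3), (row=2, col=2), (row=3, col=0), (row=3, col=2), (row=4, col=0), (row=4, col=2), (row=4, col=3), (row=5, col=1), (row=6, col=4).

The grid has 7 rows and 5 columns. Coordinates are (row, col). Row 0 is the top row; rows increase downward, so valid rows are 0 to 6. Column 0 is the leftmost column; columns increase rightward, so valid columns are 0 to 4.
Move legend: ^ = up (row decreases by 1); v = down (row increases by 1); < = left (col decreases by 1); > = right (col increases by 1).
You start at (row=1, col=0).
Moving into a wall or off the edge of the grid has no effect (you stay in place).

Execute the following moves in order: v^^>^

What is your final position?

Start: (row=1, col=0)
  v (down): (row=1, col=0) -> (row=2, col=0)
  ^ (up): (row=2, col=0) -> (row=1, col=0)
  ^ (up): (row=1, col=0) -> (row=0, col=0)
  > (right): blocked, stay at (row=0, col=0)
  ^ (up): blocked, stay at (row=0, col=0)
Final: (row=0, col=0)

Answer: Final position: (row=0, col=0)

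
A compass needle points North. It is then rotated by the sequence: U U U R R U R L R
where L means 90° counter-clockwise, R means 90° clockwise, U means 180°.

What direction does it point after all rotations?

Answer: Final heading: West

Derivation:
Start: North
  U (U-turn (180°)) -> South
  U (U-turn (180°)) -> North
  U (U-turn (180°)) -> South
  R (right (90° clockwise)) -> West
  R (right (90° clockwise)) -> North
  U (U-turn (180°)) -> South
  R (right (90° clockwise)) -> West
  L (left (90° counter-clockwise)) -> South
  R (right (90° clockwise)) -> West
Final: West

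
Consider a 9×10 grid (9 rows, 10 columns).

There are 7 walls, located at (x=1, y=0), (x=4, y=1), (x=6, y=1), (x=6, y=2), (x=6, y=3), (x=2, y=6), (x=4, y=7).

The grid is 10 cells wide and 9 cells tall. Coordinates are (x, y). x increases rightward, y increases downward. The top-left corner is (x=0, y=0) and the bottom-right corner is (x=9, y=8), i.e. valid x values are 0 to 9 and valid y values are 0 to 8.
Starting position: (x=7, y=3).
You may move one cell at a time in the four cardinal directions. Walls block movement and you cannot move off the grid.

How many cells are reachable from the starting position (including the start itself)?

Answer: Reachable cells: 83

Derivation:
BFS flood-fill from (x=7, y=3):
  Distance 0: (x=7, y=3)
  Distance 1: (x=7, y=2), (x=8, y=3), (x=7, y=4)
  Distance 2: (x=7, y=1), (x=8, y=2), (x=9, y=3), (x=6, y=4), (x=8, y=4), (x=7, y=5)
  Distance 3: (x=7, y=0), (x=8, y=1), (x=9, y=2), (x=5, y=4), (x=9, y=4), (x=6, y=5), (x=8, y=5), (x=7, y=6)
  Distance 4: (x=6, y=0), (x=8, y=0), (x=9, y=1), (x=5, y=3), (x=4, y=4), (x=5, y=5), (x=9, y=5), (x=6, y=6), (x=8, y=6), (x=7, y=7)
  Distance 5: (x=5, y=0), (x=9, y=0), (x=5, y=2), (x=4, y=3), (x=3, y=4), (x=4, y=5), (x=5, y=6), (x=9, y=6), (x=6, y=7), (x=8, y=7), (x=7, y=8)
  Distance 6: (x=4, y=0), (x=5, y=1), (x=4, y=2), (x=3, y=3), (x=2, y=4), (x=3, y=5), (x=4, y=6), (x=5, y=7), (x=9, y=7), (x=6, y=8), (x=8, y=8)
  Distance 7: (x=3, y=0), (x=3, y=2), (x=2, y=3), (x=1, y=4), (x=2, y=5), (x=3, y=6), (x=5, y=8), (x=9, y=8)
  Distance 8: (x=2, y=0), (x=3, y=1), (x=2, y=2), (x=1, y=3), (x=0, y=4), (x=1, y=5), (x=3, y=7), (x=4, y=8)
  Distance 9: (x=2, y=1), (x=1, y=2), (x=0, y=3), (x=0, y=5), (x=1, y=6), (x=2, y=7), (x=3, y=8)
  Distance 10: (x=1, y=1), (x=0, y=2), (x=0, y=6), (x=1, y=7), (x=2, y=8)
  Distance 11: (x=0, y=1), (x=0, y=7), (x=1, y=8)
  Distance 12: (x=0, y=0), (x=0, y=8)
Total reachable: 83 (grid has 83 open cells total)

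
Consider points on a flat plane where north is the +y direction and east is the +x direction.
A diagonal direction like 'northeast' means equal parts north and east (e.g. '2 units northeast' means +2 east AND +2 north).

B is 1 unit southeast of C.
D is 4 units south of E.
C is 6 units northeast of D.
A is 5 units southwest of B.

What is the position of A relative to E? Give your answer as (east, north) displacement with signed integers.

Place E at the origin (east=0, north=0).
  D is 4 units south of E: delta (east=+0, north=-4); D at (east=0, north=-4).
  C is 6 units northeast of D: delta (east=+6, north=+6); C at (east=6, north=2).
  B is 1 unit southeast of C: delta (east=+1, north=-1); B at (east=7, north=1).
  A is 5 units southwest of B: delta (east=-5, north=-5); A at (east=2, north=-4).
Therefore A relative to E: (east=2, north=-4).

Answer: A is at (east=2, north=-4) relative to E.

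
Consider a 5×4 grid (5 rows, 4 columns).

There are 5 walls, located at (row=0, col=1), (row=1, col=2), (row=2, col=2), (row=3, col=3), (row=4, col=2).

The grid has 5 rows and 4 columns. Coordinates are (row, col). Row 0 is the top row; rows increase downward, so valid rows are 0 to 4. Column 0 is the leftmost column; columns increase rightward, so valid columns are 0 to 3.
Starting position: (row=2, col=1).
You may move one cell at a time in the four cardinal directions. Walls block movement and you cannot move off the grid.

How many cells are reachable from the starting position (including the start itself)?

Answer: Reachable cells: 10

Derivation:
BFS flood-fill from (row=2, col=1):
  Distance 0: (row=2, col=1)
  Distance 1: (row=1, col=1), (row=2, col=0), (row=3, col=1)
  Distance 2: (row=1, col=0), (row=3, col=0), (row=3, col=2), (row=4, col=1)
  Distance 3: (row=0, col=0), (row=4, col=0)
Total reachable: 10 (grid has 15 open cells total)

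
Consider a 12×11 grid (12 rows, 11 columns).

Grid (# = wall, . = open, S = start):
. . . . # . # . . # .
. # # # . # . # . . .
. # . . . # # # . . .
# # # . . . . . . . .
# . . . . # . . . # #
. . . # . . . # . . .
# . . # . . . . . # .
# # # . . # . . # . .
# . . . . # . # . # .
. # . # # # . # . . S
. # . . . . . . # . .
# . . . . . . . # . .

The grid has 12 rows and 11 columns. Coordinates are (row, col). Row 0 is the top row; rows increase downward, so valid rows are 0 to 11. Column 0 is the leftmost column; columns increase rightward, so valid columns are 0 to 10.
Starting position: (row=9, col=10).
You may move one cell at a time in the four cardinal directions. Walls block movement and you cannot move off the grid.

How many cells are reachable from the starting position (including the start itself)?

BFS flood-fill from (row=9, col=10):
  Distance 0: (row=9, col=10)
  Distance 1: (row=8, col=10), (row=9, col=9), (row=10, col=10)
  Distance 2: (row=7, col=10), (row=9, col=8), (row=10, col=9), (row=11, col=10)
  Distance 3: (row=6, col=10), (row=7, col=9), (row=8, col=8), (row=11, col=9)
  Distance 4: (row=5, col=10)
  Distance 5: (row=5, col=9)
  Distance 6: (row=5, col=8)
  Distance 7: (row=4, col=8), (row=6, col=8)
  Distance 8: (row=3, col=8), (row=4, col=7), (row=6, col=7)
  Distance 9: (row=2, col=8), (row=3, col=7), (row=3, col=9), (row=4, col=6), (row=6, col=6), (row=7, col=7)
  Distance 10: (row=1, col=8), (row=2, col=9), (row=3, col=6), (row=3, col=10), (row=5, col=6), (row=6, col=5), (row=7, col=6)
  Distance 11: (row=0, col=8), (row=1, col=9), (row=2, col=10), (row=3, col=5), (row=5, col=5), (row=6, col=4), (row=8, col=6)
  Distance 12: (row=0, col=7), (row=1, col=10), (row=3, col=4), (row=5, col=4), (row=7, col=4), (row=9, col=6)
  Distance 13: (row=0, col=10), (row=2, col=4), (row=3, col=3), (row=4, col=4), (row=7, col=3), (row=8, col=4), (row=10, col=6)
  Distance 14: (row=1, col=4), (row=2, col=3), (row=4, col=3), (row=8, col=3), (row=10, col=5), (row=10, col=7), (row=11, col=6)
  Distance 15: (row=2, col=2), (row=4, col=2), (row=8, col=2), (row=10, col=4), (row=11, col=5), (row=11, col=7)
  Distance 16: (row=4, col=1), (row=5, col=2), (row=8, col=1), (row=9, col=2), (row=10, col=3), (row=11, col=4)
  Distance 17: (row=5, col=1), (row=6, col=2), (row=10, col=2), (row=11, col=3)
  Distance 18: (row=5, col=0), (row=6, col=1), (row=11, col=2)
  Distance 19: (row=11, col=1)
Total reachable: 80 (grid has 90 open cells total)

Answer: Reachable cells: 80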